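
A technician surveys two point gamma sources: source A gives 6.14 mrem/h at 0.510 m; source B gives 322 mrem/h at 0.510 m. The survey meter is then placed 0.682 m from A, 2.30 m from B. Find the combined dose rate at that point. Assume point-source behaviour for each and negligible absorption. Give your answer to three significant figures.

19.3 mrem/h

Each source contributes Iᵢ·(dᵢ/rᵢ)²; contributions add.
A: 6.14 × (0.510/0.682)² = 3.434 mrem/h
B: 322 × (0.510/2.30)² = 15.83 mrem/h
Total = 3.434 + 15.83 = 19.26 mrem/h.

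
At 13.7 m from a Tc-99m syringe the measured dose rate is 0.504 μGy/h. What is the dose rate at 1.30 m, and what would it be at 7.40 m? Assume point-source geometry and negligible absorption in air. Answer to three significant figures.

Intensity scales as (d₁/d₂)², so
At 1.30 m: (13.7/1.30)² = 111.1, so 0.504 × 111.1 = 55.99 μGy/h
At 7.40 m: (1.30/7.40)² = 0.03086, so 55.99 × 0.03086 = 1.728 μGy/h.

56.0 μGy/h; 1.73 μGy/h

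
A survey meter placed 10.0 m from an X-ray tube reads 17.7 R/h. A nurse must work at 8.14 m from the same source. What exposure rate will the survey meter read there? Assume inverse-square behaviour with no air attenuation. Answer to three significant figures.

Since intensity falls as 1/r², scaling from 10.0 m to 8.14 m:
17.7 × (10.0/8.14)² = 17.7 × 1.509 = 26.71 R/h.

26.7 R/h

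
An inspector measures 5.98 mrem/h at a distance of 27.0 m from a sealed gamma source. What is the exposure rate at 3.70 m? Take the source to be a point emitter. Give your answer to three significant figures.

318 mrem/h

By the inverse-square law, the rate at 3.70 m is
5.98 × (27.0/3.70)² = 5.98 × 53.25 = 318.4 mrem/h.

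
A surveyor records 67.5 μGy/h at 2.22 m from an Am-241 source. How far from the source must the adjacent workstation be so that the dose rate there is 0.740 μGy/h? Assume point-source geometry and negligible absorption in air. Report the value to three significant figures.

By the inverse-square law, d₂ = d₁·√(I₁/I₂).
I₁/I₂ = 67.5/0.740 = 91.22, so d₂ = 2.22 × √91.22 = 21.20 m.

21.2 m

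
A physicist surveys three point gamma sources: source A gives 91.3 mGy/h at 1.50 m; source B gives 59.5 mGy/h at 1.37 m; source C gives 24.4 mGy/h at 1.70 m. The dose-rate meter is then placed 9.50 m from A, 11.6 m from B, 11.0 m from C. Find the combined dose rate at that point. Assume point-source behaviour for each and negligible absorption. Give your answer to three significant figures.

3.69 mGy/h

Each source contributes Iᵢ·(dᵢ/rᵢ)²; contributions add.
A: 91.3 × (1.50/9.50)² = 2.276 mGy/h
B: 59.5 × (1.37/11.6)² = 0.8299 mGy/h
C: 24.4 × (1.70/11.0)² = 0.5828 mGy/h
Total = 2.276 + 0.8299 + 0.5828 = 3.689 mGy/h.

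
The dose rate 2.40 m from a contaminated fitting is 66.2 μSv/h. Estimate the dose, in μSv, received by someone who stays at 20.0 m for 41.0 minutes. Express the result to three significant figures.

0.651 μSv

By the inverse-square law, rate at 20.0 m:
66.2 × (2.40/20.0)² = 66.2 × 0.01440 = 0.9533 μSv/h.
Dose = rate × time = 0.9533 μSv/h × 0.6833 h = 0.6514 μSv.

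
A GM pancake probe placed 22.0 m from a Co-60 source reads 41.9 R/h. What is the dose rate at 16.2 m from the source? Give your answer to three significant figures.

77.3 R/h

Applying the 1/r² law, scaling from 22.0 m to 16.2 m:
(22.0/16.2)² = 1.844, so 41.9 × 1.844 = 77.26 R/h.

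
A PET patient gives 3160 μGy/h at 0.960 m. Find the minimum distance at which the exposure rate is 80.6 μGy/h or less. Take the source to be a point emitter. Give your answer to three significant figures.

6.01 m

Using I₁d₁² = I₂d₂², d₂ = d₁·√(I₁/I₂).
I₁/I₂ = 3160/80.6 = 39.21, so d₂ = 0.960 × √39.21 = 6.011 m.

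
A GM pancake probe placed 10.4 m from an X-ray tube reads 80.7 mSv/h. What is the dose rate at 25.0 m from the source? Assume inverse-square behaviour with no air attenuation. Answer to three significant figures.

14.0 mSv/h

By the inverse-square law, scaling from 10.4 m to 25.0 m:
(10.4/25.0)² = 0.1731, so 80.7 × 0.1731 = 13.97 mSv/h.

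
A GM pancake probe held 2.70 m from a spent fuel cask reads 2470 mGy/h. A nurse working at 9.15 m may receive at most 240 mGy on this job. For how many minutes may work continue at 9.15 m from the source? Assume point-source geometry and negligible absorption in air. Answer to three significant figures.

Applying the 1/r² law, rate at 9.15 m:
(2.70/9.15)² = 0.08707, so 2470 × 0.08707 = 215.1 mGy/h.
Stay time = 240 mGy ÷ 215.1 mGy/h = 1.116 h = 66.96 min.

67.0 min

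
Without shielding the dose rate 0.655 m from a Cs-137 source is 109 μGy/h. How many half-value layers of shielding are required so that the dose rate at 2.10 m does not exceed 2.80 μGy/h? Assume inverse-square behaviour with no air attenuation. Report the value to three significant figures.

At 2.10 m, distance alone gives 109 × (0.655/2.10)² = 109 × 0.09728 = 10.60 μGy/h.
Further attenuation needed: 10.60/2.80 = 3.786.
n = log₂(3.786) = 1.921 half-value layers.

1.92 half-value layers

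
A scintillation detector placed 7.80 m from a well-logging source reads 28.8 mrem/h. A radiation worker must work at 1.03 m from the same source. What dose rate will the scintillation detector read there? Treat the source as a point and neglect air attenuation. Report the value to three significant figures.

Applying the 1/r² law, scaling from 7.80 m to 1.03 m:
(7.80/1.03)² = 57.35, so 28.8 × 57.35 = 1652 mrem/h.

1650 mrem/h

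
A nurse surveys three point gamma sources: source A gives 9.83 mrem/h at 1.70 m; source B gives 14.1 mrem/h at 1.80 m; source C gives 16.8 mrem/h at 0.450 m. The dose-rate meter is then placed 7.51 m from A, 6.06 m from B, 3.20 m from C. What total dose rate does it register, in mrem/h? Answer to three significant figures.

2.08 mrem/h

Each source contributes Iᵢ·(dᵢ/rᵢ)²; contributions add.
A: 9.83 × (1.70/7.51)² = 0.5037 mrem/h
B: 14.1 × (1.80/6.06)² = 1.244 mrem/h
C: 16.8 × (0.450/3.20)² = 0.3322 mrem/h
Total = 0.5037 + 1.244 + 0.3322 = 2.080 mrem/h.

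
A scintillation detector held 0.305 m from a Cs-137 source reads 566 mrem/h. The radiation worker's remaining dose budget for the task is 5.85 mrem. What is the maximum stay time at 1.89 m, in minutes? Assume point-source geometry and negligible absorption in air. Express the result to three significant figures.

Since intensity falls as 1/r², rate at 1.89 m:
(0.305/1.89)² = 0.02604, so 566 × 0.02604 = 14.74 mrem/h.
Stay time = 5.85 mrem ÷ 14.74 mrem/h = 0.3969 h = 23.81 min.

23.8 min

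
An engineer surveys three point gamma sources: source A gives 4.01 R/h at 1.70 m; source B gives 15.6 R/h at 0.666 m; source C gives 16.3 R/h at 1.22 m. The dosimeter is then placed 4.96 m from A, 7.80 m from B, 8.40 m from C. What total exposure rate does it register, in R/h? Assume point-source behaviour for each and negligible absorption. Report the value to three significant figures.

0.929 R/h

By superposition, sum each source's inverse-square contribution:
A: 4.01 × (1.70/4.96)² = 0.4711 R/h
B: 15.6 × (0.666/7.80)² = 0.1137 R/h
C: 16.3 × (1.22/8.40)² = 0.3438 R/h
Total = 0.4711 + 0.1137 + 0.3438 = 0.9286 R/h.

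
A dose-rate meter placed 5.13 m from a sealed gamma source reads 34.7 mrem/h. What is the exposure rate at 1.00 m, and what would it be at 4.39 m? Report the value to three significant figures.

Intensity scales as (d₁/d₂)², so
At 1.00 m: 34.7 × (5.13/1.00)² = 34.7 × 26.32 = 913.3 mrem/h
At 4.39 m: (1.00/4.39)² = 0.05189, so 913.3 × 0.05189 = 47.39 mrem/h.

913 mrem/h; 47.4 mrem/h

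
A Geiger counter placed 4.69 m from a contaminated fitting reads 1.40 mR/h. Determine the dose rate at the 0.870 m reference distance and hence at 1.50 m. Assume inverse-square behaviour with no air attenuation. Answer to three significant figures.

Applying the 1/r² law,
At 0.870 m: (4.69/0.870)² = 29.06, so 1.40 × 29.06 = 40.68 mR/h
At 1.50 m: (0.870/1.50)² = 0.3364, so 40.68 × 0.3364 = 13.68 mR/h.

40.7 mR/h; 13.7 mR/h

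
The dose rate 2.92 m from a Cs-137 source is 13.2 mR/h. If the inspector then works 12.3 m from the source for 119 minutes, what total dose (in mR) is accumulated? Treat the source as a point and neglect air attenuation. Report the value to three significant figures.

1.48 mR

Intensity scales as (d₁/d₂)², so rate at 12.3 m:
(2.92/12.3)² = 0.05636, so 13.2 × 0.05636 = 0.7440 mR/h.
Dose = rate × time = 0.7440 mR/h × 1.983 h = 1.475 mR.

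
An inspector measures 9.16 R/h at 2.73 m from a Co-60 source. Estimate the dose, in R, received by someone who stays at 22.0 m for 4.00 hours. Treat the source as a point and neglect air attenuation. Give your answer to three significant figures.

0.564 R

Using I₁d₁² = I₂d₂², rate at 22.0 m:
9.16 × (2.73/22.0)² = 9.16 × 0.01540 = 0.1411 R/h.
Dose = rate × time = 0.1411 R/h × 4.000 h = 0.5644 R.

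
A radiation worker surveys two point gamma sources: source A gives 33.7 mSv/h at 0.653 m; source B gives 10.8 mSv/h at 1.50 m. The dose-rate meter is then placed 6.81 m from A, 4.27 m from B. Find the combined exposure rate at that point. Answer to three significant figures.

1.64 mSv/h

Each source contributes Iᵢ·(dᵢ/rᵢ)²; contributions add.
A: 33.7 × (0.653/6.81)² = 0.3099 mSv/h
B: 10.8 × (1.50/4.27)² = 1.333 mSv/h
Total = 0.3099 + 1.333 = 1.643 mSv/h.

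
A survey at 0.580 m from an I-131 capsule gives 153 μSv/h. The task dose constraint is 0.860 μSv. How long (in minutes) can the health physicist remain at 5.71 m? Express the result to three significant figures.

32.7 min

By the inverse-square law, rate at 5.71 m:
153 × (0.580/5.71)² = 153 × 0.01032 = 1.579 μSv/h.
Stay time = 0.860 μSv ÷ 1.579 μSv/h = 0.5446 h = 32.68 min.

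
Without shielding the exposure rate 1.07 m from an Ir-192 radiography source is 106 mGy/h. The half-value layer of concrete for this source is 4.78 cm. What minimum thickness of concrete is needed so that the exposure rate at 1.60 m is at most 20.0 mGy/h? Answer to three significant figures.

At 1.60 m, distance alone gives 106 × (1.07/1.60)² = 106 × 0.4472 = 47.40 mGy/h.
Further attenuation needed: 47.40/20.0 = 2.370.
n = log₂(2.370) = 1.245 half-value layers.
Thickness = 1.245 × 4.78 cm = 5.951 cm.

5.95 cm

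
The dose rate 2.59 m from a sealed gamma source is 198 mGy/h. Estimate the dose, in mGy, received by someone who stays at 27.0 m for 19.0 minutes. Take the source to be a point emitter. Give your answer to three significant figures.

Intensity scales as (d₁/d₂)², so rate at 27.0 m:
(2.59/27.0)² = 0.009202, so 198 × 0.009202 = 1.822 mGy/h.
Dose = rate × time = 1.822 mGy/h × 0.3167 h = 0.5770 mGy.

0.577 mGy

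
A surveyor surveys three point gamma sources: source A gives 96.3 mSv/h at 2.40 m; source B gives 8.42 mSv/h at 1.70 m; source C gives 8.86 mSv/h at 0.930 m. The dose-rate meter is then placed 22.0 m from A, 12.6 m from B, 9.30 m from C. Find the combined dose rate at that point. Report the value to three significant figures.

By superposition, sum each source's inverse-square contribution:
A: 96.3 × (2.40/22.0)² = 1.146 mSv/h
B: 8.42 × (1.70/12.6)² = 0.1533 mSv/h
C: 8.86 × (0.930/9.30)² = 0.08860 mSv/h
Total = 1.146 + 0.1533 + 0.08860 = 1.388 mSv/h.

1.39 mSv/h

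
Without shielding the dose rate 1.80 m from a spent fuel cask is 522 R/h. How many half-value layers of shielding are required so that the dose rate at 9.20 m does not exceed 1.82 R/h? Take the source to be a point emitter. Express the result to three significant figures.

3.46 half-value layers

At 9.20 m, distance alone gives (1.80/9.20)² = 0.03828, so 522 × 0.03828 = 19.98 R/h.
Further attenuation needed: 19.98/1.82 = 10.98.
n = log₂(10.98) = 3.457 half-value layers.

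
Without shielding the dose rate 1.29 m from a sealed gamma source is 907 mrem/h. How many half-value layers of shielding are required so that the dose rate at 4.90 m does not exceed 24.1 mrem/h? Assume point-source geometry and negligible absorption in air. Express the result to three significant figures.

1.38 half-value layers

At 4.90 m, distance alone gives 907 × (1.29/4.90)² = 907 × 0.06931 = 62.86 mrem/h.
Further attenuation needed: 62.86/24.1 = 2.608.
n = log₂(2.608) = 1.383 half-value layers.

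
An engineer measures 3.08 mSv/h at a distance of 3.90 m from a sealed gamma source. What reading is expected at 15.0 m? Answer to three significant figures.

Intensity scales as (d₁/d₂)², so the rate at 15.0 m is
3.08 × (3.90/15.0)² = 3.08 × 0.06760 = 0.2082 mSv/h.

0.208 mSv/h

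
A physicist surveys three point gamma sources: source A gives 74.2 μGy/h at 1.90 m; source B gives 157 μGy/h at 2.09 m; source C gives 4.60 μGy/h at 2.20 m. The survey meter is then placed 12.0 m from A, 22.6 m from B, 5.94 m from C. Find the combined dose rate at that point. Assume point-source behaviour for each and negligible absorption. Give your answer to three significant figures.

3.83 μGy/h

Each source contributes Iᵢ·(dᵢ/rᵢ)²; contributions add.
A: 74.2 × (1.90/12.0)² = 1.860 μGy/h
B: 157 × (2.09/22.6)² = 1.343 μGy/h
C: 4.60 × (2.20/5.94)² = 0.6310 μGy/h
Total = 1.860 + 1.343 + 0.6310 = 3.834 μGy/h.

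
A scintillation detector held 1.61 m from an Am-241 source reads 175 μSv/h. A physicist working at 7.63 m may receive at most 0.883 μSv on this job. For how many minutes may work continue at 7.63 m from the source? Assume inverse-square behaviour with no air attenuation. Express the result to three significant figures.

By the inverse-square law, rate at 7.63 m:
(1.61/7.63)² = 0.04452, so 175 × 0.04452 = 7.791 μSv/h.
Stay time = 0.883 μSv ÷ 7.791 μSv/h = 0.1133 h = 6.798 min.

6.80 min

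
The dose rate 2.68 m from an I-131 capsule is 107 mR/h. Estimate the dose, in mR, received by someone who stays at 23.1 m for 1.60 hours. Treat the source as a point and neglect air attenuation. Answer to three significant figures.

Since intensity falls as 1/r², rate at 23.1 m:
107 × (2.68/23.1)² = 107 × 0.01346 = 1.440 mR/h.
Dose = rate × time = 1.440 mR/h × 1.600 h = 2.304 mR.

2.30 mR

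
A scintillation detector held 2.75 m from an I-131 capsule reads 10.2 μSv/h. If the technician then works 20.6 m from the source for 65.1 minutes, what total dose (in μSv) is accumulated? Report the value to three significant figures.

Since intensity falls as 1/r², rate at 20.6 m:
10.2 × (2.75/20.6)² = 10.2 × 0.01782 = 0.1818 μSv/h.
Dose = rate × time = 0.1818 μSv/h × 1.085 h = 0.1973 μSv.

0.197 μSv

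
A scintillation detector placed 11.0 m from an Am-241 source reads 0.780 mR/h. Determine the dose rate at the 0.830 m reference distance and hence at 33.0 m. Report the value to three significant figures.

Intensity scales as (d₁/d₂)², so
At 0.830 m: 0.780 × (11.0/0.830)² = 0.780 × 175.6 = 137.0 mR/h
At 33.0 m: (0.830/33.0)² = 0.0006326, so 137.0 × 0.0006326 = 0.08667 mR/h.

137 mR/h; 0.0867 mR/h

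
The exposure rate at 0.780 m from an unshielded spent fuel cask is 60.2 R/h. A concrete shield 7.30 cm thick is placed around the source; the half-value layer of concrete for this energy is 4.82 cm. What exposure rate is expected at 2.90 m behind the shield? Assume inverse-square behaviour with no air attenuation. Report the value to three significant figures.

Distance alone: (0.780/2.90)² = 0.07234, so 60.2 × 0.07234 = 4.355 R/h.
Shield: 7.30/4.82 = 1.515 half-value layers → attenuation 2^(−1.515) = 0.3499.
Combined: 4.355 × 0.3499 = 1.524 R/h.

1.52 R/h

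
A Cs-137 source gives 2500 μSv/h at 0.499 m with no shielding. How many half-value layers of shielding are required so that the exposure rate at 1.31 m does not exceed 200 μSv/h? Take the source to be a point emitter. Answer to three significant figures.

At 1.31 m, distance alone gives (0.499/1.31)² = 0.1451, so 2500 × 0.1451 = 362.8 μSv/h.
Further attenuation needed: 362.8/200 = 1.814.
n = log₂(1.814) = 0.8592 half-value layers.

0.859 half-value layers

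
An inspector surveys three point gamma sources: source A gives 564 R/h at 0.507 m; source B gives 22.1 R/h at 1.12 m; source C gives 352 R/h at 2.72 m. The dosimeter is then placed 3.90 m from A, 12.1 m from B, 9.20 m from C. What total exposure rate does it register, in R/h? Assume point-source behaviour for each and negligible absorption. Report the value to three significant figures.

40.5 R/h

By superposition, sum each source's inverse-square contribution:
A: 564 × (0.507/3.90)² = 9.532 R/h
B: 22.1 × (1.12/12.1)² = 0.1893 R/h
C: 352 × (2.72/9.20)² = 30.77 R/h
Total = 9.532 + 0.1893 + 30.77 = 40.49 R/h.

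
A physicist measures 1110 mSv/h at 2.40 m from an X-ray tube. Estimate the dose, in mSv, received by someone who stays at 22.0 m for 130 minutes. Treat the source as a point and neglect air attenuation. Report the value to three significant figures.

28.6 mSv

By the inverse-square law, rate at 22.0 m:
1110 × (2.40/22.0)² = 1110 × 0.01190 = 13.21 mSv/h.
Dose = rate × time = 13.21 mSv/h × 2.167 h = 28.63 mSv.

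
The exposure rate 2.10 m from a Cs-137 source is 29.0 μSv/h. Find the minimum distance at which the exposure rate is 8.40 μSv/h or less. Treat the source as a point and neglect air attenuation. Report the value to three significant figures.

3.90 m

Applying the 1/r² law, d₂ = d₁·√(I₁/I₂).
I₁/I₂ = 29.0/8.40 = 3.452, so d₂ = 2.10 × √3.452 = 3.902 m.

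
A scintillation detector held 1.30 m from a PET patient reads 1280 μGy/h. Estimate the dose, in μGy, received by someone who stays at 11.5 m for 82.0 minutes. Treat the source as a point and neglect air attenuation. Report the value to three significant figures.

Applying the 1/r² law, rate at 11.5 m:
(1.30/11.5)² = 0.01278, so 1280 × 0.01278 = 16.36 μGy/h.
Dose = rate × time = 16.36 μGy/h × 1.367 h = 22.36 μGy.

22.4 μGy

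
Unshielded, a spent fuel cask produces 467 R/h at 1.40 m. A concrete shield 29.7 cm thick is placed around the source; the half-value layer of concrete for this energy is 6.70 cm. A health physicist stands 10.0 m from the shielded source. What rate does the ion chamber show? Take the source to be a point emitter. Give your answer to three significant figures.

Distance alone: 467 × (1.40/10.0)² = 467 × 0.01960 = 9.153 R/h.
Shield: 29.7/6.70 = 4.433 half-value layers → attenuation 2^(−4.433) = 0.04629.
Combined: 9.153 × 0.04629 = 0.4237 R/h.

0.424 R/h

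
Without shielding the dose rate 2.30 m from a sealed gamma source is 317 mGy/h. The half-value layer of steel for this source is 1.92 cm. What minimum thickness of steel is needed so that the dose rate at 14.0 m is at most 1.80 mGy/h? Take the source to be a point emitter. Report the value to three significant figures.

At 14.0 m, distance alone gives 317 × (2.30/14.0)² = 317 × 0.02699 = 8.556 mGy/h.
Further attenuation needed: 8.556/1.80 = 4.753.
n = log₂(4.753) = 2.249 half-value layers.
Thickness = 2.249 × 1.92 cm = 4.318 cm.

4.32 cm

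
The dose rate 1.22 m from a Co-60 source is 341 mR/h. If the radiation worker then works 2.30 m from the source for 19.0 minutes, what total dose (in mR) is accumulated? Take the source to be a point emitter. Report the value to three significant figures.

Intensity scales as (d₁/d₂)², so rate at 2.30 m:
(1.22/2.30)² = 0.2814, so 341 × 0.2814 = 95.96 mR/h.
Dose = rate × time = 95.96 mR/h × 0.3167 h = 30.39 mR.

30.4 mR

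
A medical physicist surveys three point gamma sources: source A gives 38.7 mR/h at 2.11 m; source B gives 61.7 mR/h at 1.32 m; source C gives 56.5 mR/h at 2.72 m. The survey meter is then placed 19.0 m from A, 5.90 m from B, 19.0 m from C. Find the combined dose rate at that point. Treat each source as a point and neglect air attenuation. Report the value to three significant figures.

4.72 mR/h

Each source contributes Iᵢ·(dᵢ/rᵢ)²; contributions add.
A: 38.7 × (2.11/19.0)² = 0.4773 mR/h
B: 61.7 × (1.32/5.90)² = 3.088 mR/h
C: 56.5 × (2.72/19.0)² = 1.158 mR/h
Total = 0.4773 + 3.088 + 1.158 = 4.723 mR/h.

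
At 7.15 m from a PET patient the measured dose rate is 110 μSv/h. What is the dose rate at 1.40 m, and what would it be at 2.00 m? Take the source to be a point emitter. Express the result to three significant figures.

2870 μSv/h; 1410 μSv/h

Intensity scales as (d₁/d₂)², so
At 1.40 m: 110 × (7.15/1.40)² = 110 × 26.08 = 2869 μSv/h
At 2.00 m: 2869 × (1.40/2.00)² = 2869 × 0.4900 = 1406 μSv/h.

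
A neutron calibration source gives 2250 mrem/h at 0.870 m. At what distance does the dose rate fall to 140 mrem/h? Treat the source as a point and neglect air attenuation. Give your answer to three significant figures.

Since intensity falls as 1/r², d₂ = d₁·√(I₁/I₂).
I₁/I₂ = 2250/140 = 16.07, so d₂ = 0.870 × √16.07 = 3.488 m.

3.49 m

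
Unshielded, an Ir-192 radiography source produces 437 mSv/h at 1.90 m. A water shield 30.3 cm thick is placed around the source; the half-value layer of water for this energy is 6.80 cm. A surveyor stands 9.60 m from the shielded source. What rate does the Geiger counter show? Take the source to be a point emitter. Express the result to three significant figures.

Distance alone: 437 × (1.90/9.60)² = 437 × 0.03917 = 17.12 mSv/h.
Shield: 30.3/6.80 = 4.456 half-value layers → attenuation 2^(−4.456) = 0.04556.
Combined: 17.12 × 0.04556 = 0.7800 mSv/h.

0.780 mSv/h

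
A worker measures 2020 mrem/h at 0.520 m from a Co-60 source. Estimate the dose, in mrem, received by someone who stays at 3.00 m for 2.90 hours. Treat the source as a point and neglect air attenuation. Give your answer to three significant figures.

By the inverse-square law, rate at 3.00 m:
2020 × (0.520/3.00)² = 2020 × 0.03004 = 60.68 mrem/h.
Dose = rate × time = 60.68 mrem/h × 2.900 h = 176.0 mrem.

176 mrem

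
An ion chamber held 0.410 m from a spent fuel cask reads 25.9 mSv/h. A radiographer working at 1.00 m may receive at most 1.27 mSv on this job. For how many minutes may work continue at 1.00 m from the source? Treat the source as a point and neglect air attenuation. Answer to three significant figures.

Applying the 1/r² law, rate at 1.00 m:
25.9 × (0.410/1.00)² = 25.9 × 0.1681 = 4.354 mSv/h.
Stay time = 1.27 mSv ÷ 4.354 mSv/h = 0.2917 h = 17.50 min.

17.5 min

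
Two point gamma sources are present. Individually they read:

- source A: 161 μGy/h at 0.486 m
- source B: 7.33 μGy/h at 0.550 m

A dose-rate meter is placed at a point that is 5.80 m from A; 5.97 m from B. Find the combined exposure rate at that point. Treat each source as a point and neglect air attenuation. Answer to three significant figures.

By superposition, sum each source's inverse-square contribution:
A: 161 × (0.486/5.80)² = 1.130 μGy/h
B: 7.33 × (0.550/5.97)² = 0.06221 μGy/h
Total = 1.130 + 0.06221 = 1.192 μGy/h.

1.19 μGy/h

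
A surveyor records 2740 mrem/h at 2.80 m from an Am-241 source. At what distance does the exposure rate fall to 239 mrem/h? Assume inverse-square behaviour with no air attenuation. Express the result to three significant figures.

Intensity scales as (d₁/d₂)², so d₂ = d₁·√(I₁/I₂).
I₁/I₂ = 2740/239 = 11.46, so d₂ = 2.80 × √11.46 = 9.479 m.

9.48 m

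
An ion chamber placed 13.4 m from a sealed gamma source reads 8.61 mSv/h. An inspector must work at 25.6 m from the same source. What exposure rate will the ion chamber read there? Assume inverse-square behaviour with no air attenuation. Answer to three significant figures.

Intensity scales as (d₁/d₂)², so scaling from 13.4 m to 25.6 m:
8.61 × (13.4/25.6)² = 8.61 × 0.2740 = 2.359 mSv/h.

2.36 mSv/h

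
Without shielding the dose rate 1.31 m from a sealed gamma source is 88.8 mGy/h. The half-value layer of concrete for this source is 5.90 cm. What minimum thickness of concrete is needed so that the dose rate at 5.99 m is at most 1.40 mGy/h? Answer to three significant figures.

9.45 cm

At 5.99 m, distance alone gives (1.31/5.99)² = 0.04783, so 88.8 × 0.04783 = 4.247 mGy/h.
Further attenuation needed: 4.247/1.40 = 3.034.
n = log₂(3.034) = 1.601 half-value layers.
Thickness = 1.601 × 5.90 cm = 9.446 cm.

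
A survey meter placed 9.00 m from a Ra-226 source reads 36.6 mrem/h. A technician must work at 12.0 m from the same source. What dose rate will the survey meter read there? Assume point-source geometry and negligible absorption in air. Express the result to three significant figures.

Using I₁d₁² = I₂d₂², scaling from 9.00 m to 12.0 m:
(9.00/12.0)² = 0.5625, so 36.6 × 0.5625 = 20.59 mrem/h.

20.6 mrem/h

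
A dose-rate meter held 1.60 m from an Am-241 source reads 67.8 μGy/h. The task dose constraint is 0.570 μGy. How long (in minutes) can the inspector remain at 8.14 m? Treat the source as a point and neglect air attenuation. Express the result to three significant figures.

Intensity scales as (d₁/d₂)², so rate at 8.14 m:
67.8 × (1.60/8.14)² = 67.8 × 0.03864 = 2.620 μGy/h.
Stay time = 0.570 μGy ÷ 2.620 μGy/h = 0.2176 h = 13.06 min.

13.1 min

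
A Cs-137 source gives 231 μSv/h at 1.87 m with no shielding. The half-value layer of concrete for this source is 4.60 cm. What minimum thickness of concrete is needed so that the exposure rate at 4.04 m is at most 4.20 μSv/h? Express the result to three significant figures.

16.4 cm

At 4.04 m, distance alone gives (1.87/4.04)² = 0.2142, so 231 × 0.2142 = 49.48 μSv/h.
Further attenuation needed: 49.48/4.20 = 11.78.
n = log₂(11.78) = 3.558 half-value layers.
Thickness = 3.558 × 4.60 cm = 16.37 cm.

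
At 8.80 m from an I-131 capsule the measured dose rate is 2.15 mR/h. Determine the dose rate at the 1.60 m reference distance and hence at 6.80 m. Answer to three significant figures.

Using I₁d₁² = I₂d₂²,
At 1.60 m: (8.80/1.60)² = 30.25, so 2.15 × 30.25 = 65.04 mR/h
At 6.80 m: 65.04 × (1.60/6.80)² = 65.04 × 0.05536 = 3.601 mR/h.

65.0 mR/h; 3.60 mR/h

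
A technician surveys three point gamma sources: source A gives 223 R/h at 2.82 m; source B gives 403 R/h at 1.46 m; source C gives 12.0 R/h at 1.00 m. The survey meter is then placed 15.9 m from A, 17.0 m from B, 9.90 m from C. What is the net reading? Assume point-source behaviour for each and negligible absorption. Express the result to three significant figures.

By superposition, sum each source's inverse-square contribution:
A: 223 × (2.82/15.9)² = 7.015 R/h
B: 403 × (1.46/17.0)² = 2.972 R/h
C: 12.0 × (1.00/9.90)² = 0.1224 R/h
Total = 7.015 + 2.972 + 0.1224 = 10.11 R/h.

10.1 R/h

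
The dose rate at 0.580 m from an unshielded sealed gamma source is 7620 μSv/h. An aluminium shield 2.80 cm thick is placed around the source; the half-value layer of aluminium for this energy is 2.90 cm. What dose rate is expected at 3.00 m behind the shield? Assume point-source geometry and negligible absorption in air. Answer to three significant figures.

Distance alone: (0.580/3.00)² = 0.03738, so 7620 × 0.03738 = 284.8 μSv/h.
Shield: 2.80/2.90 = 0.9655 half-value layers → attenuation 2^(−0.9655) = 0.5121.
Combined: 284.8 × 0.5121 = 145.8 μSv/h.

146 μSv/h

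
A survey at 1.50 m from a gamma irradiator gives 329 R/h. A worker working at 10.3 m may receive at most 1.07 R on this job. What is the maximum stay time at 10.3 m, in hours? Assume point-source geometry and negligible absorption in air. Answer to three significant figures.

0.153 h

Intensity scales as (d₁/d₂)², so rate at 10.3 m:
(1.50/10.3)² = 0.02121, so 329 × 0.02121 = 6.978 R/h.
Stay time = 1.07 R ÷ 6.978 R/h = 0.1533 h.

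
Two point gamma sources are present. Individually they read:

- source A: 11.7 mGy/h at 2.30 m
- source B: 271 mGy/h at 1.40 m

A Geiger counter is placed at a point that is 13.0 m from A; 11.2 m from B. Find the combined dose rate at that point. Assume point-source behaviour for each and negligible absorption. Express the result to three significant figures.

4.60 mGy/h

By superposition, sum each source's inverse-square contribution:
A: 11.7 × (2.30/13.0)² = 0.3662 mGy/h
B: 271 × (1.40/11.2)² = 4.234 mGy/h
Total = 0.3662 + 4.234 = 4.600 mGy/h.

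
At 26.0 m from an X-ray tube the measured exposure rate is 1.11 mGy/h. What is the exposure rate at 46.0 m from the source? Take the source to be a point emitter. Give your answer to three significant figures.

0.355 mGy/h

Applying the 1/r² law, scaling from 26.0 m to 46.0 m:
(26.0/46.0)² = 0.3195, so 1.11 × 0.3195 = 0.3546 mGy/h.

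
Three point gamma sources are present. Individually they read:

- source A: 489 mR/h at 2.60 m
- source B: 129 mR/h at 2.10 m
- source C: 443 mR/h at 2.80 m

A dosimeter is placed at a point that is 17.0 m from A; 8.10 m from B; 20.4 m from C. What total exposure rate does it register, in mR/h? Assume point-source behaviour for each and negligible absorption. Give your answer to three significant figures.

28.5 mR/h

By superposition, sum each source's inverse-square contribution:
A: 489 × (2.60/17.0)² = 11.44 mR/h
B: 129 × (2.10/8.10)² = 8.671 mR/h
C: 443 × (2.80/20.4)² = 8.346 mR/h
Total = 11.44 + 8.671 + 8.346 = 28.46 mR/h.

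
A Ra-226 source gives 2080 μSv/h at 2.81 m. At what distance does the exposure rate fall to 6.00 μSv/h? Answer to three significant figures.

52.3 m

Using I₁d₁² = I₂d₂², d₂ = d₁·√(I₁/I₂).
I₁/I₂ = 2080/6.00 = 346.7, so d₂ = 2.81 × √346.7 = 52.32 m.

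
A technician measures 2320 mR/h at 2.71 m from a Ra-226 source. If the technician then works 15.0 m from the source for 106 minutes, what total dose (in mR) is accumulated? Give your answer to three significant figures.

134 mR

Intensity scales as (d₁/d₂)², so rate at 15.0 m:
2320 × (2.71/15.0)² = 2320 × 0.03264 = 75.72 mR/h.
Dose = rate × time = 75.72 mR/h × 1.767 h = 133.8 mR.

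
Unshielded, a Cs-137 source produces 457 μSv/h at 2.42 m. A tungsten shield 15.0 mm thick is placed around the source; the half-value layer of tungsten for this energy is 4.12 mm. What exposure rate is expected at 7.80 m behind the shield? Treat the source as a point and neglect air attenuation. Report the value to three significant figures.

3.53 μSv/h

Distance alone: (2.42/7.80)² = 0.09626, so 457 × 0.09626 = 43.99 μSv/h.
Shield: 15.0/4.12 = 3.641 half-value layers → attenuation 2^(−3.641) = 0.08016.
Combined: 43.99 × 0.08016 = 3.526 μSv/h.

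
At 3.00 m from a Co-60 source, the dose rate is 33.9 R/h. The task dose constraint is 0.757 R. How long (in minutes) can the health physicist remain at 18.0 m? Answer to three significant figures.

48.2 min

By the inverse-square law, rate at 18.0 m:
33.9 × (3.00/18.0)² = 33.9 × 0.02778 = 0.9417 R/h.
Stay time = 0.757 R ÷ 0.9417 R/h = 0.8039 h = 48.23 min.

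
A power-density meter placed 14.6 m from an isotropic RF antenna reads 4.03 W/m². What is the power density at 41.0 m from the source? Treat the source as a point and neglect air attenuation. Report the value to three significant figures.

0.511 W/m²

By the inverse-square law, scaling from 14.6 m to 41.0 m:
4.03 × (14.6/41.0)² = 4.03 × 0.1268 = 0.5110 W/m².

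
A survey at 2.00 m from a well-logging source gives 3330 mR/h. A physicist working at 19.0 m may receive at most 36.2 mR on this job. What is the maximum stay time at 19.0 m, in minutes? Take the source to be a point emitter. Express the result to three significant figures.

Applying the 1/r² law, rate at 19.0 m:
3330 × (2.00/19.0)² = 3330 × 0.01108 = 36.90 mR/h.
Stay time = 36.2 mR ÷ 36.90 mR/h = 0.9810 h = 58.86 min.

58.9 min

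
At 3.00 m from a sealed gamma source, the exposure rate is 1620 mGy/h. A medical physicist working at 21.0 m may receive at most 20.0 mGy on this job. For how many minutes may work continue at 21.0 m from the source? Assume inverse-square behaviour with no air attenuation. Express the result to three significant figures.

36.3 min

Intensity scales as (d₁/d₂)², so rate at 21.0 m:
(3.00/21.0)² = 0.02041, so 1620 × 0.02041 = 33.06 mGy/h.
Stay time = 20.0 mGy ÷ 33.06 mGy/h = 0.6050 h = 36.30 min.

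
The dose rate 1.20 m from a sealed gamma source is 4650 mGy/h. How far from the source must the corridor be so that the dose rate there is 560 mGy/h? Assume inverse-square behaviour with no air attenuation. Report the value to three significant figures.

3.46 m

By the inverse-square law, d₂ = d₁·√(I₁/I₂).
I₁/I₂ = 4650/560 = 8.304, so d₂ = 1.20 × √8.304 = 3.458 m.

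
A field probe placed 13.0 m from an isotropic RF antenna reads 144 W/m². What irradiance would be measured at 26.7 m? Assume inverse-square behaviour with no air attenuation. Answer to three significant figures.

Intensity scales as (d₁/d₂)², so scaling from 13.0 m to 26.7 m:
144 × (13.0/26.7)² = 144 × 0.2371 = 34.14 W/m².

34.1 W/m²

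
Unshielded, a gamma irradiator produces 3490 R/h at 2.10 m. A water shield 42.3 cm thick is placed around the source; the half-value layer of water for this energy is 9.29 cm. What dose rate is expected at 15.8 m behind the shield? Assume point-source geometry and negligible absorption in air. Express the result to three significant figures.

Distance alone: 3490 × (2.10/15.8)² = 3490 × 0.01767 = 61.67 R/h.
Shield: 42.3/9.29 = 4.553 half-value layers → attenuation 2^(−4.553) = 0.04260.
Combined: 61.67 × 0.04260 = 2.627 R/h.

2.63 R/h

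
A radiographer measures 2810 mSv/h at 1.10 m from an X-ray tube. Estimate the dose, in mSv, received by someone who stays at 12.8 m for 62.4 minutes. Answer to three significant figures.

Applying the 1/r² law, rate at 12.8 m:
2810 × (1.10/12.8)² = 2810 × 0.007385 = 20.75 mSv/h.
Dose = rate × time = 20.75 mSv/h × 1.040 h = 21.58 mSv.

21.6 mSv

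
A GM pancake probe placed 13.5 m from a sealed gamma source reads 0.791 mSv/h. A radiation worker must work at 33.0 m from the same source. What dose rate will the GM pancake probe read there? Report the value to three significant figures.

Applying the 1/r² law, scaling from 13.5 m to 33.0 m:
(13.5/33.0)² = 0.1674, so 0.791 × 0.1674 = 0.1324 mSv/h.

0.132 mSv/h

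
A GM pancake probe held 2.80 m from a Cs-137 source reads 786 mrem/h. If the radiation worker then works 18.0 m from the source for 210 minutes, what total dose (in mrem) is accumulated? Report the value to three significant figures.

66.6 mrem

Applying the 1/r² law, rate at 18.0 m:
786 × (2.80/18.0)² = 786 × 0.02420 = 19.02 mrem/h.
Dose = rate × time = 19.02 mrem/h × 3.500 h = 66.57 mrem.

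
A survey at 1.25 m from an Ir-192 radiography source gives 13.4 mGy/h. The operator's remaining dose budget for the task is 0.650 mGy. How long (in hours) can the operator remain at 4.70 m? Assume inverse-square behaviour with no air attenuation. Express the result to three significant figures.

Applying the 1/r² law, rate at 4.70 m:
(1.25/4.70)² = 0.07073, so 13.4 × 0.07073 = 0.9478 mGy/h.
Stay time = 0.650 mGy ÷ 0.9478 mGy/h = 0.6858 h.

0.686 h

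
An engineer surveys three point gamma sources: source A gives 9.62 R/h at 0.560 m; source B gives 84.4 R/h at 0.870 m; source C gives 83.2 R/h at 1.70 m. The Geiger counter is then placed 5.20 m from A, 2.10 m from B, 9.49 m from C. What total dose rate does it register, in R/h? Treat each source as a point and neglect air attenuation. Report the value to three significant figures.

17.3 R/h

Each source contributes Iᵢ·(dᵢ/rᵢ)²; contributions add.
A: 9.62 × (0.560/5.20)² = 0.1116 R/h
B: 84.4 × (0.870/2.10)² = 14.49 R/h
C: 83.2 × (1.70/9.49)² = 2.670 R/h
Total = 0.1116 + 14.49 + 2.670 = 17.27 R/h.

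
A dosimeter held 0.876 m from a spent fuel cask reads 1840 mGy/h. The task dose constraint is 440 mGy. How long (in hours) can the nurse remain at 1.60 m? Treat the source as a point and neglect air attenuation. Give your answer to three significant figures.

Using I₁d₁² = I₂d₂², rate at 1.60 m:
1840 × (0.876/1.60)² = 1840 × 0.2998 = 551.6 mGy/h.
Stay time = 440 mGy ÷ 551.6 mGy/h = 0.7977 h.

0.798 h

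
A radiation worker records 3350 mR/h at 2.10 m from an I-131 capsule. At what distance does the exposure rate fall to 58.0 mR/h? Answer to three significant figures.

Intensity scales as (d₁/d₂)², so d₂ = d₁·√(I₁/I₂).
I₁/I₂ = 3350/58.0 = 57.76, so d₂ = 2.10 × √57.76 = 15.96 m.

16.0 m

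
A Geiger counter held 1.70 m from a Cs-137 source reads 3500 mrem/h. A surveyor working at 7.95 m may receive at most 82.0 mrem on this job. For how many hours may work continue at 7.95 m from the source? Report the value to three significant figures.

0.512 h

Intensity scales as (d₁/d₂)², so rate at 7.95 m:
(1.70/7.95)² = 0.04573, so 3500 × 0.04573 = 160.1 mrem/h.
Stay time = 82.0 mrem ÷ 160.1 mrem/h = 0.5122 h.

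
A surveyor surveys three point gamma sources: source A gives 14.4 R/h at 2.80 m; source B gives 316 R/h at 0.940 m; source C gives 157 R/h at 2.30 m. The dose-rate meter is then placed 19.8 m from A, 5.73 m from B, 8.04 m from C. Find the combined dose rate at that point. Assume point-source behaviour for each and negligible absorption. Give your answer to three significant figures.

21.6 R/h

Each source contributes Iᵢ·(dᵢ/rᵢ)²; contributions add.
A: 14.4 × (2.80/19.8)² = 0.2880 R/h
B: 316 × (0.940/5.73)² = 8.504 R/h
C: 157 × (2.30/8.04)² = 12.85 R/h
Total = 0.2880 + 8.504 + 12.85 = 21.64 R/h.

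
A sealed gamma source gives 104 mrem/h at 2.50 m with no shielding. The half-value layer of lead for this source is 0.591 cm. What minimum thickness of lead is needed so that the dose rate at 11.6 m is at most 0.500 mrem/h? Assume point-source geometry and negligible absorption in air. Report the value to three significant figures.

1.93 cm

At 11.6 m, distance alone gives 104 × (2.50/11.6)² = 104 × 0.04645 = 4.831 mrem/h.
Further attenuation needed: 4.831/0.500 = 9.662.
n = log₂(9.662) = 3.272 half-value layers.
Thickness = 3.272 × 0.591 cm = 1.934 cm.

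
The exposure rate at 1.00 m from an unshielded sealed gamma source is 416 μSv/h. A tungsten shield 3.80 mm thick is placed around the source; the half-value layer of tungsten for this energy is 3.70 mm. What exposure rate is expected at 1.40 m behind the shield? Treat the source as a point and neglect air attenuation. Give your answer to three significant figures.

104 μSv/h

Distance alone: 416 × (1.00/1.40)² = 416 × 0.5102 = 212.2 μSv/h.
Shield: 3.80/3.70 = 1.027 half-value layers → attenuation 2^(−1.027) = 0.4907.
Combined: 212.2 × 0.4907 = 104.1 μSv/h.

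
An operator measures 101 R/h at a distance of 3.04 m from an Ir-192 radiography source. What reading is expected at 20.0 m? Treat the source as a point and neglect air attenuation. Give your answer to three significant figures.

2.33 R/h

Applying the 1/r² law, the rate at 20.0 m is
(3.04/20.0)² = 0.02310, so 101 × 0.02310 = 2.333 R/h.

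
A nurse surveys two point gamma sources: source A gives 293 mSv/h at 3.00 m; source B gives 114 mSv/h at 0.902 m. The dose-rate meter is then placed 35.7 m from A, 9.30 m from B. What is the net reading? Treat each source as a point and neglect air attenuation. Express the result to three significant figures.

By superposition, sum each source's inverse-square contribution:
A: 293 × (3.00/35.7)² = 2.069 mSv/h
B: 114 × (0.902/9.30)² = 1.072 mSv/h
Total = 2.069 + 1.072 = 3.141 mSv/h.

3.14 mSv/h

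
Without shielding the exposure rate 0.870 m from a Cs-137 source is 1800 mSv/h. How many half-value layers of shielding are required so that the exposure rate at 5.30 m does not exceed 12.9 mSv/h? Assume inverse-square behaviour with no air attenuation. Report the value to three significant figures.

At 5.30 m, distance alone gives 1800 × (0.870/5.30)² = 1800 × 0.02695 = 48.51 mSv/h.
Further attenuation needed: 48.51/12.9 = 3.760.
n = log₂(3.760) = 1.911 half-value layers.

1.91 half-value layers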